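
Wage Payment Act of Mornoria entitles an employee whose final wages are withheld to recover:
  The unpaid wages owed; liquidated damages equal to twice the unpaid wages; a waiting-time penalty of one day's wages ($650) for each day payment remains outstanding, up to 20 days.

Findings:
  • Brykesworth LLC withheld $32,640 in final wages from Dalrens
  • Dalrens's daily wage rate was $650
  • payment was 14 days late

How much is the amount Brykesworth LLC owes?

Doubled: 2 × $32,640 = $65,280
Penalty days: min(14, 20) = 14
Waiting-time penalty: 14 × $650 = $9,100
Total award: $32,640 + $65,280 + $9,100 = $107,020

Total award: $107,020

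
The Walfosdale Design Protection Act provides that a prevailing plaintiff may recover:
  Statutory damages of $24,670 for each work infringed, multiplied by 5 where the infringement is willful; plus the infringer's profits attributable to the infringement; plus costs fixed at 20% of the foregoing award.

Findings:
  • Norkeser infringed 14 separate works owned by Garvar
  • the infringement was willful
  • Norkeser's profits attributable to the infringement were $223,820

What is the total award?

Award: $2,340,864

Statutory damages: 14 × $24,670 = $345,380
Multiplied by 5: 5 × $345,380 = $1,726,900
Combined award: $1,726,900 + $223,820 = $1,950,720
Costs: 20% of $1,950,720 = $390,144
Award plus costs: $1,950,720 + $390,144 = $2,340,864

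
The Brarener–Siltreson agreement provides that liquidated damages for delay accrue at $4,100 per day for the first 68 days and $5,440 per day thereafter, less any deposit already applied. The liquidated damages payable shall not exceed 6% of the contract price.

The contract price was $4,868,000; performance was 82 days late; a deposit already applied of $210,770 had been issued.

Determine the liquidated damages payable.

$144,190

First 68 days: 68 × $4,100 = $278,800
Remaining days: (82 − 68) × $5,440 = $76,160
Accrued per-day damages: $278,800 + $76,160 = $354,960
Less deposit already applied: $354,960 − $210,770 = $144,190
Cap: 6% of $4,868,000 = $292,080
Cap at $292,080: $144,190 is within the cap, no reduction.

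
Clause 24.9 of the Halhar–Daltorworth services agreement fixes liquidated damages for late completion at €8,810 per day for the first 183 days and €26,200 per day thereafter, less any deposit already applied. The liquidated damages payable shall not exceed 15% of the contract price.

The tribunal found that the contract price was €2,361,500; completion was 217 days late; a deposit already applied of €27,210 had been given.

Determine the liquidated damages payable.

First 183 days: 183 × €8,810 = €1,612,230
Remaining days: (217 − 183) × €26,200 = €890,800
Accrued per-day damages: €1,612,230 + €890,800 = €2,503,030
Less deposit already applied: €2,503,030 − €27,210 = €2,475,820
Cap: 15% of €2,361,500 = €354,225
Cap at €354,225: €2,475,820 exceeds the cap → €354,225

Liquidated damages: €354,225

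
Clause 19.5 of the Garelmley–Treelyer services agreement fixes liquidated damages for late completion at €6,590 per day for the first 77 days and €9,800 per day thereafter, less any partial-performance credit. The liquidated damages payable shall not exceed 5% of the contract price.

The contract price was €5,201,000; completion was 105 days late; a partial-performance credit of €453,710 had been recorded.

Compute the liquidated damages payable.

First 77 days: 77 × €6,590 = €507,430
Remaining days: (105 − 77) × €9,800 = €274,400
Accrued per-day damages: €507,430 + €274,400 = €781,830
Less partial-performance credit: €781,830 − €453,710 = €328,120
Cap: 5% of €5,201,000 = €260,050
Cap at €260,050: €328,120 exceeds the cap → €260,050

Liquidated damages: €260,050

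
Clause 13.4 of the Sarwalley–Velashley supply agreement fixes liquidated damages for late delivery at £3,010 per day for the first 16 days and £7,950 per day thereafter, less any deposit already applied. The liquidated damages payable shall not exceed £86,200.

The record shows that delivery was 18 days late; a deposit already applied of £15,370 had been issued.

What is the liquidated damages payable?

First 16 days: 16 × £3,010 = £48,160
Remaining days: (18 − 16) × £7,950 = £15,900
Accrued per-day damages: £48,160 + £15,900 = £64,060
Less deposit already applied: £64,060 − £15,370 = £48,690
Cap at £86,200: £48,690 is within the cap, no reduction.

£48,690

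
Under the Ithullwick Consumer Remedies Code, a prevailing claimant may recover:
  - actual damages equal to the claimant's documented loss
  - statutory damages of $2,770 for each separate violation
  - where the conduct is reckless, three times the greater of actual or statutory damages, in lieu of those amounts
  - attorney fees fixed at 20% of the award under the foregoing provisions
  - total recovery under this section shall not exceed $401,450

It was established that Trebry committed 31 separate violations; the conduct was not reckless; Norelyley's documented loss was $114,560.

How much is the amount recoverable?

$240,516

Statutory damages: 31 × $2,770 = $85,870
Conduct not reckless: the in-lieu enhancement does not apply.
Actual plus statutory damages: $114,560 + $85,870 = $200,430
Attorney fees: 20% of $200,430 = $40,086
Total before cap: $200,430 + $40,086 = $240,516
Cap at $401,450: $240,516 is within the cap, no reduction.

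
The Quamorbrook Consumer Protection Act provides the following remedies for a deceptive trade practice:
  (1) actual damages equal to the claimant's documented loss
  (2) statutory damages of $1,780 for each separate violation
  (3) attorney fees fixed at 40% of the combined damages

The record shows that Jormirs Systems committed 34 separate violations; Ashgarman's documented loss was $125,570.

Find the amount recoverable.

Statutory damages: 34 × $1,780 = $60,520
Combined damages: $125,570 + $60,520 = $186,090
Attorney fees: 40% of $186,090 = $74,436
Total recovery: $186,090 + $74,436 = $260,526

Total recovery: $260,526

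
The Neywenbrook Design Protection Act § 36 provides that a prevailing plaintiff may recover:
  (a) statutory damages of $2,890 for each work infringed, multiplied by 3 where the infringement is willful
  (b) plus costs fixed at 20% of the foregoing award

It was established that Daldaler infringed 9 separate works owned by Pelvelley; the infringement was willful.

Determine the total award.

$93,636

Statutory damages: 9 × $2,890 = $26,010
Trebled: 3 × $26,010 = $78,030
Costs: 20% of $78,030 = $15,606
Award plus costs: $78,030 + $15,606 = $93,636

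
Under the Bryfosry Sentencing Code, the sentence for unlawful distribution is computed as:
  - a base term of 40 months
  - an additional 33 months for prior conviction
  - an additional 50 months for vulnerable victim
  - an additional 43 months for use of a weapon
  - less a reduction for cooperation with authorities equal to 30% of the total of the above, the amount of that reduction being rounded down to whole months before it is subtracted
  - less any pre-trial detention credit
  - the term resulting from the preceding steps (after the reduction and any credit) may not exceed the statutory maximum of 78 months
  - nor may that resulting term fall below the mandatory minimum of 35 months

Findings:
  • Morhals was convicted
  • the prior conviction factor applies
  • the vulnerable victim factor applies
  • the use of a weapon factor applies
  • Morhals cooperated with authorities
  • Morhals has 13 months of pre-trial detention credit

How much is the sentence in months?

78 months

Prior conviction enhancement: +33 months
Vulnerable victim enhancement: +50 months
Use of a weapon enhancement: +43 months
Adjusted term: 40 months + 33 months + 50 months + 43 months = 166 months
Cooperation with authorities reduction: 30% of 166 months = 49 months (rounded down)
After reduction: 166 − 49 = 117 months
Less pre-trial detention credit: 117 months − 13 months = 104 months
Cap at 78 months: 104 months exceeds the cap → 78 months
Minimum 35 months: 78 months meets the minimum, no increase.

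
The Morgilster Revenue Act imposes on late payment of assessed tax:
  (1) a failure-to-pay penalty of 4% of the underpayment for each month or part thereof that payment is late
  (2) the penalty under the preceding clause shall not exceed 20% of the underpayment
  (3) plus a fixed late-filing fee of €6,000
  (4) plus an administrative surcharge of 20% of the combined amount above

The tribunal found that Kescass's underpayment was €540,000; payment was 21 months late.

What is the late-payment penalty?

€136,800

Accrued rate: 4% × 21 = 84%, capped at 20% → 20%
Failure-to-pay penalty: 20% of €540,000 = €108,000
Penalty before surcharge: €108,000 + €6,000 = €114,000
Administrative surcharge: 20% of €114,000 = €22,800
Total penalty: €114,000 + €22,800 = €136,800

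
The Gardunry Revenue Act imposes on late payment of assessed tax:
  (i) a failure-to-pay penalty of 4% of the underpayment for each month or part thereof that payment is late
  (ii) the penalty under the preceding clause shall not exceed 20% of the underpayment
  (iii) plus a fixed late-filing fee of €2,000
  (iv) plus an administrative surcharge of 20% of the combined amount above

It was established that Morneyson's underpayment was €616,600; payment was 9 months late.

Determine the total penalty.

€150,384

Accrued rate: 4% × 9 = 36%, capped at 20% → 20%
Failure-to-pay penalty: 20% of €616,600 = €123,320
Penalty before surcharge: €123,320 + €2,000 = €125,320
Administrative surcharge: 20% of €125,320 = €25,064
Total penalty: €125,320 + €25,064 = €150,384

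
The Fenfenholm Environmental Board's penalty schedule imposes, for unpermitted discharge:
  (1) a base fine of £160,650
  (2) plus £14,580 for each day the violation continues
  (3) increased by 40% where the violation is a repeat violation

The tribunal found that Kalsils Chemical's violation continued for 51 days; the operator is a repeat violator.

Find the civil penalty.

£1,265,922

Per-day component: 51 × £14,580 = £743,580
Base plus per-day: £160,650 + £743,580 = £904,230
Enhancement: 40% of £904,230 = £361,692
Enhanced fine: £904,230 + £361,692 = £1,265,922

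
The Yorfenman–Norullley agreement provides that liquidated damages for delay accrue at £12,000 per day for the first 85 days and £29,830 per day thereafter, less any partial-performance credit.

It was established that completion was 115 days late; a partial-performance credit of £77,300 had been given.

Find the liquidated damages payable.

First 85 days: 85 × £12,000 = £1,020,000
Remaining days: (115 − 85) × £29,830 = £894,900
Accrued per-day damages: £1,020,000 + £894,900 = £1,914,900
Less partial-performance credit: £1,914,900 − £77,300 = £1,837,600

£1,837,600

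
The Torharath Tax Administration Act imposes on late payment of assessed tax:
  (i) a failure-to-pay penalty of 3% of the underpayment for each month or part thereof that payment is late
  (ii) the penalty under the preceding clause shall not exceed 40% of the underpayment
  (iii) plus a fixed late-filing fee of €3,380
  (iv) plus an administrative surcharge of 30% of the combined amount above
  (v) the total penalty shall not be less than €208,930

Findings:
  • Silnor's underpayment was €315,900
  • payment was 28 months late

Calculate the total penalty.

€208,930

Accrued rate: 3% × 28 = 84%, capped at 40% → 40%
Failure-to-pay penalty: 40% of €315,900 = €126,360
Penalty before surcharge: €126,360 + €3,380 = €129,740
Administrative surcharge: 30% of €129,740 = €38,922
Total penalty: €129,740 + €38,922 = €168,662
Minimum €208,930: €168,662 is below the minimum → €208,930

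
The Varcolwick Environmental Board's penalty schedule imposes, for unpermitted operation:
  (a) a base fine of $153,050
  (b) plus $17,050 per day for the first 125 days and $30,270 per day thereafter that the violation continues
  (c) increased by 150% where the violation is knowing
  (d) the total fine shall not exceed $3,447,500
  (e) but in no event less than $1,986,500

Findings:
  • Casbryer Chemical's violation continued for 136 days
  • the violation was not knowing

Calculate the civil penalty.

$2,617,270

First 125 days: 125 × $17,050 = $2,131,250
Remaining days: (136 − 125) × $30,270 = $332,970
Per-day component: $2,131,250 + $332,970 = $2,464,220
Base plus per-day: $153,050 + $2,464,220 = $2,617,270
The violation was not knowing: no 150% increase.
Cap at $3,447,500: $2,617,270 is within the cap, no reduction.
Minimum $1,986,500: $2,617,270 meets the minimum, no increase.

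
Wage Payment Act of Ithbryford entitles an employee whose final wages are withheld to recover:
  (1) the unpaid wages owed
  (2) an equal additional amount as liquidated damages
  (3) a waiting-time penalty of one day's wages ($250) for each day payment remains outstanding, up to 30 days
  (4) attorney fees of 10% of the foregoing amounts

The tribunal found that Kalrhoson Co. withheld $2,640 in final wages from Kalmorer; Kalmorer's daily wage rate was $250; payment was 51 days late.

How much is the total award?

$14,058

Liquidated damages (equal amount): $2,640
Penalty days: min(51, 30) = 30
Waiting-time penalty: 30 × $250 = $7,500
Subtotal: $2,640 + $2,640 + $7,500 = $12,780
Attorney fees: 10% of $12,780 = $1,278
Total award: $12,780 + $1,278 = $14,058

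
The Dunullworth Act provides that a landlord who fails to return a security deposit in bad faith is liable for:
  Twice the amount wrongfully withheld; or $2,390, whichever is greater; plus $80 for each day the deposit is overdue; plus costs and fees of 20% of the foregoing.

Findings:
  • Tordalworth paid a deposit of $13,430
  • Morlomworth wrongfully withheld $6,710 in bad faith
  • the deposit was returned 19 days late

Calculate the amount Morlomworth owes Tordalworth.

Doubled: 2 × $6,710 = $13,420
Minimum $2,390: $13,420 meets the minimum, no increase.
Late-return penalty: 19 × $80 = $1,520
Damages plus late penalty: $13,420 + $1,520 = $14,940
Costs and fees: 20% of $14,940 = $2,988
Total recovery: $14,940 + $2,988 = $17,928

$17,928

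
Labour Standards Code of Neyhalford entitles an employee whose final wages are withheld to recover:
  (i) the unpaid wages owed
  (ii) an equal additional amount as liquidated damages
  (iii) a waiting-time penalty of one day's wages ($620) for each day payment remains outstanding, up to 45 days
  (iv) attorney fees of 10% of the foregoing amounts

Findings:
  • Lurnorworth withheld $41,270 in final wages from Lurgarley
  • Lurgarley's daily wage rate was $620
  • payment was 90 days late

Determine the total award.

$121,484

Liquidated damages (equal amount): $41,270
Penalty days: min(90, 45) = 45
Waiting-time penalty: 45 × $620 = $27,900
Subtotal: $41,270 + $41,270 + $27,900 = $110,440
Attorney fees: 10% of $110,440 = $11,044
Total award: $110,440 + $11,044 = $121,484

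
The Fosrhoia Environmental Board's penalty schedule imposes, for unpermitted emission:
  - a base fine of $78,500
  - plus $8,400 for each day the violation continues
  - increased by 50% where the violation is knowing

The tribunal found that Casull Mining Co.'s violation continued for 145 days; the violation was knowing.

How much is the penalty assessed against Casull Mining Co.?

$1,944,750

Per-day component: 145 × $8,400 = $1,218,000
Base plus per-day: $78,500 + $1,218,000 = $1,296,500
Enhancement: 50% of $1,296,500 = $648,250
Enhanced fine: $1,296,500 + $648,250 = $1,944,750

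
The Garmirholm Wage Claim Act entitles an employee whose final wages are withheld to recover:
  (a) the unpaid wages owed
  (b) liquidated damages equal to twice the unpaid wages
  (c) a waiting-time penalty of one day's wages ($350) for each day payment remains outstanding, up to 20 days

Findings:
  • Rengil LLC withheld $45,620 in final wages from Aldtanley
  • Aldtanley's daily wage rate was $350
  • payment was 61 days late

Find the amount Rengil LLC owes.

$143,860

Doubled: 2 × $45,620 = $91,240
Penalty days: min(61, 20) = 20
Waiting-time penalty: 20 × $350 = $7,000
Total award: $45,620 + $91,240 + $7,000 = $143,860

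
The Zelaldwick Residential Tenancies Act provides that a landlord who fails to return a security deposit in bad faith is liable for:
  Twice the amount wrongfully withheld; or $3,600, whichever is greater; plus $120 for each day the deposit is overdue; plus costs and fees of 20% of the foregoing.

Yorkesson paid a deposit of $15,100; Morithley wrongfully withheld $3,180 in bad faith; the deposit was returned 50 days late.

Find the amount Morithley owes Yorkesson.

$14,832

Doubled: 2 × $3,180 = $6,360
Minimum $3,600: $6,360 meets the minimum, no increase.
Late-return penalty: 50 × $120 = $6,000
Damages plus late penalty: $6,360 + $6,000 = $12,360
Costs and fees: 20% of $12,360 = $2,472
Total recovery: $12,360 + $2,472 = $14,832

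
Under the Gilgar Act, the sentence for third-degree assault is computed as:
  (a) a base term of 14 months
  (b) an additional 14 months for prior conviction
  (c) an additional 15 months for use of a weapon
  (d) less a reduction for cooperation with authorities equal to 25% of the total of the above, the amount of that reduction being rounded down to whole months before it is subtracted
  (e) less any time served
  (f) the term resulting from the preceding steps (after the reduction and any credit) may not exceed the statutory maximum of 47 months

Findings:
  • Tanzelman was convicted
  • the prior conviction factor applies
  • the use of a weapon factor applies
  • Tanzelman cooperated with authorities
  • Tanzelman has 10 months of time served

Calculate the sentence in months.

23 months

Prior conviction enhancement: +14 months
Use of a weapon enhancement: +15 months
Adjusted term: 14 months + 14 months + 15 months = 43 months
Cooperation with authorities reduction: 25% of 43 months = 10 months (rounded down)
After reduction: 43 − 10 = 33 months
Less time served: 33 months − 10 months = 23 months
Cap at 47 months: 23 months is within the cap, no reduction.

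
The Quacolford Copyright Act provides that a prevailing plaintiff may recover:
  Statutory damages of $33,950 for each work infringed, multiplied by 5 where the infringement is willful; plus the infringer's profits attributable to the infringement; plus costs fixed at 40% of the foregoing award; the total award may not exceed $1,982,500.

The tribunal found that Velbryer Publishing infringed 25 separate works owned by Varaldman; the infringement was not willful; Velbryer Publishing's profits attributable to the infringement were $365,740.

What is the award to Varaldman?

$1,700,286

Statutory damages: 25 × $33,950 = $848,750
Infringement not willful: no ×5 enhancement.
Combined award: $848,750 + $365,740 = $1,214,490
Costs: 40% of $1,214,490 = $485,796
Award plus costs: $1,214,490 + $485,796 = $1,700,286
Cap at $1,982,500: $1,700,286 is within the cap, no reduction.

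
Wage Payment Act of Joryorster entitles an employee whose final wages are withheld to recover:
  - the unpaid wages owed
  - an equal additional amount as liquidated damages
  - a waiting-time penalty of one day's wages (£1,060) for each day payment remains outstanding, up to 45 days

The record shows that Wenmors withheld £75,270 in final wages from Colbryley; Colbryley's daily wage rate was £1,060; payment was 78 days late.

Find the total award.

£198,240

Liquidated damages (equal amount): £75,270
Penalty days: min(78, 45) = 45
Waiting-time penalty: 45 × £1,060 = £47,700
Total award: £75,270 + £75,270 + £47,700 = £198,240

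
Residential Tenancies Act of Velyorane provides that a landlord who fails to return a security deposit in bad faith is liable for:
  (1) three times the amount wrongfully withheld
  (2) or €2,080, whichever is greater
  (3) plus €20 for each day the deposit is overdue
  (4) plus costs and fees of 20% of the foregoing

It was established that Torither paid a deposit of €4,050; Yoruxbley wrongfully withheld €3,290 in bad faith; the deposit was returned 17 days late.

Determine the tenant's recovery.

€12,252

Trebled: 3 × €3,290 = €9,870
Minimum €2,080: €9,870 meets the minimum, no increase.
Late-return penalty: 17 × €20 = €340
Damages plus late penalty: €9,870 + €340 = €10,210
Costs and fees: 20% of €10,210 = €2,042
Total recovery: €10,210 + €2,042 = €12,252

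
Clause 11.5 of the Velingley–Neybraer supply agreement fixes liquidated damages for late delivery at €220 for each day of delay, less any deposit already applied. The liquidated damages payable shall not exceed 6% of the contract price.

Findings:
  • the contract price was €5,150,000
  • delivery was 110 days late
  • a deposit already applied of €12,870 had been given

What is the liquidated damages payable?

€11,330

Per-day damages: 110 × €220 = €24,200
Less deposit already applied: €24,200 − €12,870 = €11,330
Cap: 6% of €5,150,000 = €309,000
Cap at €309,000: €11,330 is within the cap, no reduction.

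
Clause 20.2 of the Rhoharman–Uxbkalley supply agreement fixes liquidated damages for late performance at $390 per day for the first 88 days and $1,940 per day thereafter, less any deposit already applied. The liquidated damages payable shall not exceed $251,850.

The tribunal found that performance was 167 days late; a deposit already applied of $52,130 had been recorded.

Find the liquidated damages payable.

First 88 days: 88 × $390 = $34,320
Remaining days: (167 − 88) × $1,940 = $153,260
Accrued per-day damages: $34,320 + $153,260 = $187,580
Less deposit already applied: $187,580 − $52,130 = $135,450
Cap at $251,850: $135,450 is within the cap, no reduction.

$135,450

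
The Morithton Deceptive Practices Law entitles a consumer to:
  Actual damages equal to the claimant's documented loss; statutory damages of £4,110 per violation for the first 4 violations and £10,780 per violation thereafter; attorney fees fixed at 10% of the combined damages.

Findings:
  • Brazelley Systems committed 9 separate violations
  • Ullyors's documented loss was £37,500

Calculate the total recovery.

Total recovery: £118,624

First 4 violations: 4 × £4,110 = £16,440
Remaining violations: (9 − 4) × £10,780 = £53,900
Statutory damages: £16,440 + £53,900 = £70,340
Combined damages: £37,500 + £70,340 = £107,840
Attorney fees: 10% of £107,840 = £10,784
Total recovery: £107,840 + £10,784 = £118,624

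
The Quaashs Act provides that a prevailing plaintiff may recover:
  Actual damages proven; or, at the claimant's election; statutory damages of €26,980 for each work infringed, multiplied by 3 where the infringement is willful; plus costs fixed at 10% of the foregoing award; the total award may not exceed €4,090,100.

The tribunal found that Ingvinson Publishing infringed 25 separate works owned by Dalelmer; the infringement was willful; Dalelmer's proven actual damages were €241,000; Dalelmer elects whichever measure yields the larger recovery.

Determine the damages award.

Statutory damages: 25 × €26,980 = €674,500
Trebled: 3 × €674,500 = €2,023,500
Greater of actual damages (€241,000) or enhanced statutory damages (€2,023,500): €2,023,500
Costs: 10% of €2,023,500 = €202,350
Award plus costs: €2,023,500 + €202,350 = €2,225,850
Cap at €4,090,100: €2,225,850 is within the cap, no reduction.

Award: €2,225,850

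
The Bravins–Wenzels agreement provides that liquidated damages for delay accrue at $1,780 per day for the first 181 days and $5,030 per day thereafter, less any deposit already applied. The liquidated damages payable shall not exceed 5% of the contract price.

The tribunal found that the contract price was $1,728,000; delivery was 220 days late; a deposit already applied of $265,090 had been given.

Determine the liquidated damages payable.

$86,400

First 181 days: 181 × $1,780 = $322,180
Remaining days: (220 − 181) × $5,030 = $196,170
Accrued per-day damages: $322,180 + $196,170 = $518,350
Less deposit already applied: $518,350 − $265,090 = $253,260
Cap: 5% of $1,728,000 = $86,400
Cap at $86,400: $253,260 exceeds the cap → $86,400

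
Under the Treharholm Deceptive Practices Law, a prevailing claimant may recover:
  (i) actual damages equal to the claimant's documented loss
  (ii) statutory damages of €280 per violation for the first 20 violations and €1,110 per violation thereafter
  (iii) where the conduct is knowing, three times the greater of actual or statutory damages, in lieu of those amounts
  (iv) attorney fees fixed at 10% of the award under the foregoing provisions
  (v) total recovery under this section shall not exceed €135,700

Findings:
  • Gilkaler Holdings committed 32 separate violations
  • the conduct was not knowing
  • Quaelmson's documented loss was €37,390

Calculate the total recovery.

€61,941

First 20 violations: 20 × €280 = €5,600
Remaining violations: (32 − 20) × €1,110 = €13,320
Statutory damages: €5,600 + €13,320 = €18,920
Conduct not knowing: the in-lieu enhancement does not apply.
Actual plus statutory damages: €37,390 + €18,920 = €56,310
Attorney fees: 10% of €56,310 = €5,631
Total before cap: €56,310 + €5,631 = €61,941
Cap at €135,700: €61,941 is within the cap, no reduction.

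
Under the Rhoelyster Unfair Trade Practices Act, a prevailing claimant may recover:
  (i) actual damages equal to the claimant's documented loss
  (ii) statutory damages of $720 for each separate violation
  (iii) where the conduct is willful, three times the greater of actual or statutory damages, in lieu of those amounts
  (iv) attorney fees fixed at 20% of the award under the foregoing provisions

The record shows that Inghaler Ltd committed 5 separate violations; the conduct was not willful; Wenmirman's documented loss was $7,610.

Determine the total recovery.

Statutory damages: 5 × $720 = $3,600
Conduct not willful: the in-lieu enhancement does not apply.
Actual plus statutory damages: $7,610 + $3,600 = $11,210
Attorney fees: 20% of $11,210 = $2,242
Total recovery: $11,210 + $2,242 = $13,452

$13,452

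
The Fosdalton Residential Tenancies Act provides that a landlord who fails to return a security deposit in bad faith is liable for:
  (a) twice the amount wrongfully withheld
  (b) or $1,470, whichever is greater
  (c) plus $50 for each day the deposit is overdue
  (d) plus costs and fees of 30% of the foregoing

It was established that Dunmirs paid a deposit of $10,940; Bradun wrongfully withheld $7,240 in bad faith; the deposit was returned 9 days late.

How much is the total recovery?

$19,409

Doubled: 2 × $7,240 = $14,480
Minimum $1,470: $14,480 meets the minimum, no increase.
Late-return penalty: 9 × $50 = $450
Damages plus late penalty: $14,480 + $450 = $14,930
Costs and fees: 30% of $14,930 = $4,479
Total recovery: $14,930 + $4,479 = $19,409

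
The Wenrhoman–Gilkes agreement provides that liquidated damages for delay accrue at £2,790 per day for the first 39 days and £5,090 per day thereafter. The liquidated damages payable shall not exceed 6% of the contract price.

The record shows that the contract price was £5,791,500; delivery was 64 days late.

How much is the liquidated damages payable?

£236,060

First 39 days: 39 × £2,790 = £108,810
Remaining days: (64 − 39) × £5,090 = £127,250
Accrued per-day damages: £108,810 + £127,250 = £236,060
Cap: 6% of £5,791,500 = £347,490
Cap at £347,490: £236,060 is within the cap, no reduction.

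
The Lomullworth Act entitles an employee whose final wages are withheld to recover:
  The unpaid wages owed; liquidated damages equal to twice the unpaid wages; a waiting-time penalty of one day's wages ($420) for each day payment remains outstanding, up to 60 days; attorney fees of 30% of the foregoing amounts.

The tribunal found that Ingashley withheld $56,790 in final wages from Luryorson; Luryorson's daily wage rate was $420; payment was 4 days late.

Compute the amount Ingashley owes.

Total award: $223,665

Doubled: 2 × $56,790 = $113,580
Penalty days: min(4, 60) = 4
Waiting-time penalty: 4 × $420 = $1,680
Subtotal: $56,790 + $113,580 + $1,680 = $172,050
Attorney fees: 30% of $172,050 = $51,615
Total award: $172,050 + $51,615 = $223,665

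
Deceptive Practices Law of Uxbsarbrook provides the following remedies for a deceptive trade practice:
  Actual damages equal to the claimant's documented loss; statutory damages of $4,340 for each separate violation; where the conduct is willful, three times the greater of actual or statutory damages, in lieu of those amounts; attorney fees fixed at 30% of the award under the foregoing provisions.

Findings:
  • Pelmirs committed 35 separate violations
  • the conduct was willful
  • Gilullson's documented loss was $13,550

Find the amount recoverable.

$592,410

Statutory damages: 35 × $4,340 = $151,900
Greater of actual damages ($13,550) or statutory damages ($151,900): $151,900
Trebled: 3 × $151,900 = $455,700
Attorney fees: 30% of $455,700 = $136,710
Total recovery: $455,700 + $136,710 = $592,410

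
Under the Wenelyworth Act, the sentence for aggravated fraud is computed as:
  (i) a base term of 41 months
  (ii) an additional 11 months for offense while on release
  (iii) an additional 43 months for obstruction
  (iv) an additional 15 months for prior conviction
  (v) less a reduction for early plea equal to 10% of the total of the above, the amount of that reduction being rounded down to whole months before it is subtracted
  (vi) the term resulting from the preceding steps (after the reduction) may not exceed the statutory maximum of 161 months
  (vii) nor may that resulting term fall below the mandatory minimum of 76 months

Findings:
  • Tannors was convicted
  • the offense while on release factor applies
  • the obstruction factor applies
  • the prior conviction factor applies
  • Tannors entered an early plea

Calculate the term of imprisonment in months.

99 months

Offense while on release enhancement: +11 months
Obstruction enhancement: +43 months
Prior conviction enhancement: +15 months
Adjusted term: 41 months + 11 months + 43 months + 15 months = 110 months
Early plea reduction: 10% of 110 months = 11 months (rounded down)
After reduction: 110 − 11 = 99 months
Cap at 161 months: 99 months is within the cap, no reduction.
Minimum 76 months: 99 months meets the minimum, no increase.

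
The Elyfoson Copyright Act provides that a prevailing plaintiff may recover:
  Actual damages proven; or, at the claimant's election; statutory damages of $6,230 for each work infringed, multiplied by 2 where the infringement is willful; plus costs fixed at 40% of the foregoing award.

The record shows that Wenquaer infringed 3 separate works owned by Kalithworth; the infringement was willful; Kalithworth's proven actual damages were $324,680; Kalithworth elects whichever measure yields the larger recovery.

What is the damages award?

Statutory damages: 3 × $6,230 = $18,690
Doubled: 2 × $18,690 = $37,380
Greater of actual damages ($324,680) or enhanced statutory damages ($37,380): $324,680
Costs: 40% of $324,680 = $129,872
Award plus costs: $324,680 + $129,872 = $454,552

Award: $454,552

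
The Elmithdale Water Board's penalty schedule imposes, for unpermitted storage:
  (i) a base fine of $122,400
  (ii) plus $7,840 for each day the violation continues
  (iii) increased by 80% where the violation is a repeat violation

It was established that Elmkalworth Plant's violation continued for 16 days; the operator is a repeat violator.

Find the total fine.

Per-day component: 16 × $7,840 = $125,440
Base plus per-day: $122,400 + $125,440 = $247,840
Enhancement: 80% of $247,840 = $198,272
Enhanced fine: $247,840 + $198,272 = $446,112

Civil penalty: $446,112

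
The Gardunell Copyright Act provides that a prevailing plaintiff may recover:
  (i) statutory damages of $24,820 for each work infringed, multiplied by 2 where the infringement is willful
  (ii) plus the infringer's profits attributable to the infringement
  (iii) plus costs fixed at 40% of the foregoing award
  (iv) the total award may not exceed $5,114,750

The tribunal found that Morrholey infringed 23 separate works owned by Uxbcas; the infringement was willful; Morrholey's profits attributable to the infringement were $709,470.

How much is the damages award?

Statutory damages: 23 × $24,820 = $570,860
Doubled: 2 × $570,860 = $1,141,720
Combined award: $1,141,720 + $709,470 = $1,851,190
Costs: 40% of $1,851,190 = $740,476
Award plus costs: $1,851,190 + $740,476 = $2,591,666
Cap at $5,114,750: $2,591,666 is within the cap, no reduction.

Award: $2,591,666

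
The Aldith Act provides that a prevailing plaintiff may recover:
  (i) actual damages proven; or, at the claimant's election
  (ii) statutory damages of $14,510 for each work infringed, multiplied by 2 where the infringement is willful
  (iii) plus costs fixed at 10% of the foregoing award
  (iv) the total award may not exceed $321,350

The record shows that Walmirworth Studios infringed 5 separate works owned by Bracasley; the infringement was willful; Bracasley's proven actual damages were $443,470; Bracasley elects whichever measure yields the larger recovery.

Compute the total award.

$321,350

Statutory damages: 5 × $14,510 = $72,550
Doubled: 2 × $72,550 = $145,100
Greater of actual damages ($443,470) or enhanced statutory damages ($145,100): $443,470
Costs: 10% of $443,470 = $44,347
Award plus costs: $443,470 + $44,347 = $487,817
Cap at $321,350: $487,817 exceeds the cap → $321,350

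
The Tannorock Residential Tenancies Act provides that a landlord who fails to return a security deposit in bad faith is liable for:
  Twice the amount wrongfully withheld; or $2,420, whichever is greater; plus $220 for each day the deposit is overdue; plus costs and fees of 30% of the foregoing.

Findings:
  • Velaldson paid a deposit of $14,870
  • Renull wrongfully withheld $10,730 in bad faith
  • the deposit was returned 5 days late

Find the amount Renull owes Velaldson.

Doubled: 2 × $10,730 = $21,460
Minimum $2,420: $21,460 meets the minimum, no increase.
Late-return penalty: 5 × $220 = $1,100
Damages plus late penalty: $21,460 + $1,100 = $22,560
Costs and fees: 30% of $22,560 = $6,768
Total recovery: $22,560 + $6,768 = $29,328

$29,328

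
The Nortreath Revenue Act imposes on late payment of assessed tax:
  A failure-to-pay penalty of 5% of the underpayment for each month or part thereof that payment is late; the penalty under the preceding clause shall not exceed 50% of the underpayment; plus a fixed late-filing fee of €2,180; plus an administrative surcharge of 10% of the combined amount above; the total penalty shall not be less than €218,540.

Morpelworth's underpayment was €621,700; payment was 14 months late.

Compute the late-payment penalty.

€344,333

Accrued rate: 5% × 14 = 70%, capped at 50% → 50%
Failure-to-pay penalty: 50% of €621,700 = €310,850
Penalty before surcharge: €310,850 + €2,180 = €313,030
Administrative surcharge: 10% of €313,030 = €31,303
Total penalty: €313,030 + €31,303 = €344,333
Minimum €218,540: €344,333 meets the minimum, no increase.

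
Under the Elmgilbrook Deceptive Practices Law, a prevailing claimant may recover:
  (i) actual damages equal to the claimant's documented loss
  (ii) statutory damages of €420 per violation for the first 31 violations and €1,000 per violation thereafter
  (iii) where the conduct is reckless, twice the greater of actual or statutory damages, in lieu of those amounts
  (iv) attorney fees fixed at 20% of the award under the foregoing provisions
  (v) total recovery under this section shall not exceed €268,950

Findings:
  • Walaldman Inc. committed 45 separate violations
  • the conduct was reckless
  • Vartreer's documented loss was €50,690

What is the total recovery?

€121,656

First 31 violations: 31 × €420 = €13,020
Remaining violations: (45 − 31) × €1,000 = €14,000
Statutory damages: €13,020 + €14,000 = €27,020
Greater of actual damages (€50,690) or statutory damages (€27,020): €50,690
Doubled: 2 × €50,690 = €101,380
Attorney fees: 20% of €101,380 = €20,276
Total before cap: €101,380 + €20,276 = €121,656
Cap at €268,950: €121,656 is within the cap, no reduction.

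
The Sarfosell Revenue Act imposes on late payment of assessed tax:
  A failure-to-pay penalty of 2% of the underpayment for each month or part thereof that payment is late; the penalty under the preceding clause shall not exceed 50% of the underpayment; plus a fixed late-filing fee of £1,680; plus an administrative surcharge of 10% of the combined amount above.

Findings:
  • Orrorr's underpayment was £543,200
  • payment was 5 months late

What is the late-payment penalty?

£61,600

Accrued rate: 2% × 5 = 10%, capped at 50% → 10%
Failure-to-pay penalty: 10% of £543,200 = £54,320
Penalty before surcharge: £54,320 + £1,680 = £56,000
Administrative surcharge: 10% of £56,000 = £5,600
Total penalty: £56,000 + £5,600 = £61,600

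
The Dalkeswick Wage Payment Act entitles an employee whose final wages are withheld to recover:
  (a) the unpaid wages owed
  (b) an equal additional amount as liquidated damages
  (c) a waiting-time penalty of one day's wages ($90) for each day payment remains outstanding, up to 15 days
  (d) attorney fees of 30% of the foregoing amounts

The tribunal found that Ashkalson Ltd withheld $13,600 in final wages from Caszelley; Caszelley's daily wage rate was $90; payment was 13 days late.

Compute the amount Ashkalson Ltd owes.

$36,881

Liquidated damages (equal amount): $13,600
Penalty days: min(13, 15) = 13
Waiting-time penalty: 13 × $90 = $1,170
Subtotal: $13,600 + $13,600 + $1,170 = $28,370
Attorney fees: 30% of $28,370 = $8,511
Total award: $28,370 + $8,511 = $36,881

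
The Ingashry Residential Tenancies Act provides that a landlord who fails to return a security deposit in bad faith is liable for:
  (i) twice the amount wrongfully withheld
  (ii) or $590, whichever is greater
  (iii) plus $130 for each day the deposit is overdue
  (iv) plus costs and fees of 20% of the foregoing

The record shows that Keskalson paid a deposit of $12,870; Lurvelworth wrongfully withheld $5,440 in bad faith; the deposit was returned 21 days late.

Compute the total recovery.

$16,332

Doubled: 2 × $5,440 = $10,880
Minimum $590: $10,880 meets the minimum, no increase.
Late-return penalty: 21 × $130 = $2,730
Damages plus late penalty: $10,880 + $2,730 = $13,610
Costs and fees: 20% of $13,610 = $2,722
Total recovery: $13,610 + $2,722 = $16,332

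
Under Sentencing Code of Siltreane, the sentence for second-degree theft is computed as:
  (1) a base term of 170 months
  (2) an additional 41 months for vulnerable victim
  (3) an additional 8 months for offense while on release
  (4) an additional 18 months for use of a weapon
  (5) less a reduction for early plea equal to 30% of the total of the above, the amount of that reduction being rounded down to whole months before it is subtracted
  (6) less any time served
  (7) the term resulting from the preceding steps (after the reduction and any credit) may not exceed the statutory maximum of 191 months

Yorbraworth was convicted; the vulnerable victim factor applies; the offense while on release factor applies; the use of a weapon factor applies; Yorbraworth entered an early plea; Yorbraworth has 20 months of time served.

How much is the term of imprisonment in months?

Vulnerable victim enhancement: +41 months
Offense while on release enhancement: +8 months
Use of a weapon enhancement: +18 months
Adjusted term: 170 months + 41 months + 8 months + 18 months = 237 months
Early plea reduction: 30% of 237 months = 71 months (rounded down)
After reduction: 237 − 71 = 166 months
Less time served: 166 months − 20 months = 146 months
Cap at 191 months: 146 months is within the cap, no reduction.

146 months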